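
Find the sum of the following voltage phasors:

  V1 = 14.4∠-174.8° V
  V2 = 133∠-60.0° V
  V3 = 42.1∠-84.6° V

Step 1 — Convert each phasor to rectangular form:
  V1 = 14.4·(cos(-174.8°) + j·sin(-174.8°)) = -14.34 - j1.305 V
  V2 = 133·(cos(-60.0°) + j·sin(-60.0°)) = 66.5 - j115.2 V
  V3 = 42.1·(cos(-84.6°) + j·sin(-84.6°)) = 3.962 - j41.91 V
Step 2 — Sum components: V_total = 56.12 - j158.4 V.
Step 3 — Convert to polar: |V_total| = 168 V, ∠V_total = -70.5°.

V_total = 168∠-70.5° V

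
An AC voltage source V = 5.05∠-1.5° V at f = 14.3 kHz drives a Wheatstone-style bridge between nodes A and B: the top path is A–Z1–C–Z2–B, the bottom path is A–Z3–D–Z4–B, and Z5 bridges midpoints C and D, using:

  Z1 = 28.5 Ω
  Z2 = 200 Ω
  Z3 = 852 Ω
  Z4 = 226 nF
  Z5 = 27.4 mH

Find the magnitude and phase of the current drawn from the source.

Step 1 — Angular frequency: ω = 2π·f = 2π·1.43e+04 = 8.985e+04 rad/s.
Step 2 — Component impedances:
  Z1: Z = R = 28.5 Ω
  Z2: Z = R = 200 Ω
  Z3: Z = R = 852 Ω
  Z4: Z = 1/(jωC) = -j/(ω·C) = 0 - j49.25 Ω
  Z5: Z = jωL = j·8.985e+04·0.0274 = 0 + j2462 Ω
Step 3 — Bridge requires nodal analysis (the Z5 bridge couples midpoints C and D, so the two paths cannot be reduced to a simple series/parallel combination). Setting node B to ground and injecting 1 A at node A, the 3-node admittance system at A, C, D solves to V_A = Z_AB = 178.5 + j7.84 Ω = 178.7∠2.5° Ω.
Step 4 — Source phasor: V = 5.05∠-1.5° V = 5.048 - j0.1322 V.
Step 5 — Ohm's law: I = V / Z_total = (5.048 - j0.1322) / (178.5 + j7.84) = 0.02819 - j0.001979 A.
Step 6 — Convert to polar: |I| = 0.02826 A, ∠I = -4.0°.

I = 0.02826∠-4.0° A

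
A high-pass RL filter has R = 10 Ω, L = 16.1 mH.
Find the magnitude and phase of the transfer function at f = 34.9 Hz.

Step 1 — Angular frequency: ω = 2π·34.9 = 219.3 rad/s.
Step 2 — Transfer function: H(jω) = jωL/(R + jωL).
Step 3 — Numerator jωL = j·3.53; denominator R + jωL = 10 + j3.53.
Step 4 — H = 0.1108 + j0.3139.
Step 5 — Magnitude: |H| = 0.3329 (-9.6 dB); phase: φ = 70.6°.

|H| = 0.3329 (-9.6 dB), φ = 70.6°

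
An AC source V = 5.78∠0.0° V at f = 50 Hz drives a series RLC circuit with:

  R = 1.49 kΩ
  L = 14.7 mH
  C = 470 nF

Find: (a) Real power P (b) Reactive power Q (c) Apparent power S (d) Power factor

Step 1 — Angular frequency: ω = 2π·f = 2π·50 = 314.2 rad/s.
Step 2 — Component impedances:
  R: Z = R = 1490 Ω
  L: Z = jωL = j·314.2·0.0147 = 0 + j4.618 Ω
  C: Z = 1/(jωC) = -j/(ω·C) = 0 - j6773 Ω
Step 3 — Series combination: Z_total = R + L + C = 1490 - j6768 Ω = 6930∠-77.6° Ω.
Step 4 — Source phasor: V = 5.78∠0.0° V = 5.78 V.
Step 5 — Current: I = V / Z = 0.0001793 + j0.0008145 A = 0.0008341∠77.6° A.
Step 6 — Complex power: S = V·I* = 0.001037 - j0.004708 VA.
Step 7 — Real power: P = Re(S) = 0.001037 W.
Step 8 — Reactive power: Q = Im(S) = -0.004708 VAR.
Step 9 — Apparent power: |S| = 0.004821 VA.
Step 10 — Power factor: PF = P/|S| = 0.215 (leading).

(a) P = 0.001037 W  (b) Q = -0.004708 VAR  (c) S = 0.004821 VA  (d) PF = 0.215 (leading)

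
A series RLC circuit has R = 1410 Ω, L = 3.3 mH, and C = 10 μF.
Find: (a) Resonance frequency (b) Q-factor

Step 1 — Resonance condition Im(Z)=0 gives ω₀ = 1/√(LC).
Step 2 — ω₀ = 1/√(0.0033·1e-05) = 5505 rad/s.
Step 3 — f₀ = ω₀/(2π) = 876.1 Hz.
Step 4 — Series Q: Q = ω₀L/R = 5505·0.0033/1410 = 0.01288.

(a) f₀ = 876.1 Hz  (b) Q = 0.01288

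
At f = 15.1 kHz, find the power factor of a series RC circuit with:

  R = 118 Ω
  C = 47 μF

Step 1 — Angular frequency: ω = 2π·f = 2π·1.51e+04 = 9.488e+04 rad/s.
Step 2 — Component impedances:
  R: Z = R = 118 Ω
  C: Z = 1/(jωC) = -j/(ω·C) = 0 - j0.2243 Ω
Step 3 — Series combination: Z_total = R + C = 118 - j0.2243 Ω = 118∠-0.1° Ω.
Step 4 — Power factor: PF = cos(φ) = Re(Z)/|Z| = 118/118 = 1.
Step 5 — Type: Im(Z) = -0.2243 ⇒ leading (phase φ = -0.1°).

PF = 1 (leading, φ = -0.1°)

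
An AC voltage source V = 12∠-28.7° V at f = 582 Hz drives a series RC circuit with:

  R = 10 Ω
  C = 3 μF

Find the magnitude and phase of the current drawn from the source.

Step 1 — Angular frequency: ω = 2π·f = 2π·582 = 3657 rad/s.
Step 2 — Component impedances:
  R: Z = R = 10 Ω
  C: Z = 1/(jωC) = -j/(ω·C) = 0 - j91.15 Ω
Step 3 — Series combination: Z_total = R + C = 10 - j91.15 Ω = 91.7∠-83.7° Ω.
Step 4 — Source phasor: V = 12∠-28.7° V = 10.53 - j5.763 V.
Step 5 — Ohm's law: I = V / Z_total = (10.53 - j5.763) / (10 - j91.15) = 0.07498 + j0.1072 A.
Step 6 — Convert to polar: |I| = 0.1309 A, ∠I = 55.0°.

I = 0.1309∠55.0° A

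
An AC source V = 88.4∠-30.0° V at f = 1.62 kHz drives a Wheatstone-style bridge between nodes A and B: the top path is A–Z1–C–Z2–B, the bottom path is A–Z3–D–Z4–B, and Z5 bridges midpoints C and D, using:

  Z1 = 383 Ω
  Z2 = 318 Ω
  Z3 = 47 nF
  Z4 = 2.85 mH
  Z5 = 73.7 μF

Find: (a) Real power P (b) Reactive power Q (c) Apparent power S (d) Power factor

Step 1 — Angular frequency: ω = 2π·f = 2π·1620 = 1.018e+04 rad/s.
Step 2 — Component impedances:
  Z1: Z = R = 383 Ω
  Z2: Z = R = 318 Ω
  Z3: Z = 1/(jωC) = -j/(ω·C) = 0 - j2090 Ω
  Z4: Z = jωL = j·1.018e+04·0.00285 = 0 + j29.01 Ω
  Z5: Z = 1/(jωC) = -j/(ω·C) = 0 - j1.333 Ω
Step 3 — Bridge requires nodal analysis (the Z5 bridge couples midpoints C and D, so the two paths cannot be reduced to a simple series/parallel combination). Setting node B to ground and injecting 1 A at node A, the 3-node admittance system at A, C, D solves to V_A = Z_AB = 372.5 - j40.26 Ω = 374.7∠-6.2° Ω.
Step 4 — Source phasor: V = 88.4∠-30.0° V = 76.56 - j44.2 V.
Step 5 — Current: I = V / Z = 0.2158 - j0.09533 A = 0.2359∠-23.8° A.
Step 6 — Complex power: S = V·I* = 20.74 - j2.241 VA.
Step 7 — Real power: P = Re(S) = 20.74 W.
Step 8 — Reactive power: Q = Im(S) = -2.241 VAR.
Step 9 — Apparent power: |S| = 20.86 VA.
Step 10 — Power factor: PF = P/|S| = 0.9942 (leading).

(a) P = 20.74 W  (b) Q = -2.241 VAR  (c) S = 20.86 VA  (d) PF = 0.9942 (leading)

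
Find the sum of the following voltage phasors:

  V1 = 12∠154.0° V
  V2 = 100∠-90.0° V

Step 1 — Convert each phasor to rectangular form:
  V1 = 12·(cos(154.0°) + j·sin(154.0°)) = -10.79 + j5.26 V
  V2 = 100·(cos(-90.0°) + j·sin(-90.0°)) = 0 - j100 V
Step 2 — Sum components: V_total = -10.79 - j94.74 V.
Step 3 — Convert to polar: |V_total| = 95.35 V, ∠V_total = -96.5°.

V_total = 95.35∠-96.5° V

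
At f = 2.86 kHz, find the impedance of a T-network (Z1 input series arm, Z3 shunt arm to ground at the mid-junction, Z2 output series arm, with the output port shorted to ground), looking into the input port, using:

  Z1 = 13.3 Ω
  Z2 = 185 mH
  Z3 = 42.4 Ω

Step 1 — Angular frequency: ω = 2π·f = 2π·2860 = 1.797e+04 rad/s.
Step 2 — Component impedances:
  Z1: Z = R = 13.3 Ω
  Z2: Z = jωL = j·1.797e+04·0.185 = 0 + j3324 Ω
  Z3: Z = R = 42.4 Ω
Step 3 — With the output port shorted to ground, the output series arm Z2 runs from the junction to ground; the shunt arm Z3 also runs from the junction to ground. They appear in parallel: Z3 || Z2 = 42.39 + j0.5407 Ω.
Step 4 — Series with input arm Z1: Z_in = Z1 + (Z3 || Z2) = 55.69 + j0.5407 Ω = 55.7∠0.6° Ω.

Z = 55.69 + j0.5407 Ω = 55.7∠0.6° Ω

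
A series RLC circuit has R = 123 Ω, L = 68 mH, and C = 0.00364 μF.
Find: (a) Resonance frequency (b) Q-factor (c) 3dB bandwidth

Step 1 — Resonance condition Im(Z)=0 gives ω₀ = 1/√(LC).
Step 2 — ω₀ = 1/√(0.068·3.64e-09) = 6.356e+04 rad/s.
Step 3 — f₀ = ω₀/(2π) = 1.012e+04 Hz.
Step 4 — Series Q: Q = ω₀L/R = 6.356e+04·0.068/123 = 35.14.
Step 5 — 3dB bandwidth: Δω = ω₀/Q = 1809 rad/s; BW = Δω/(2π) = 287.9 Hz.

(a) f₀ = 1.012e+04 Hz  (b) Q = 35.14  (c) BW = 287.9 Hz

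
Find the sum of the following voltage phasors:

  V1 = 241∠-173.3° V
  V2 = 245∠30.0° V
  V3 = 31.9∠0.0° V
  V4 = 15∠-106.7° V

Step 1 — Convert each phasor to rectangular form:
  V1 = 241·(cos(-173.3°) + j·sin(-173.3°)) = -239.4 - j28.12 V
  V2 = 245·(cos(30.0°) + j·sin(30.0°)) = 212.2 + j122.5 V
  V3 = 31.9·(cos(0.0°) + j·sin(0.0°)) = 31.9 V
  V4 = 15·(cos(-106.7°) + j·sin(-106.7°)) = -4.31 - j14.37 V
Step 2 — Sum components: V_total = 0.4117 + j80.02 V.
Step 3 — Convert to polar: |V_total| = 80.02 V, ∠V_total = 89.7°.

V_total = 80.02∠89.7° V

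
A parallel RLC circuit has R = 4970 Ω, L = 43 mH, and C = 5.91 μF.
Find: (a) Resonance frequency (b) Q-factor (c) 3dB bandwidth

Step 1 — Resonance: ω₀ = 1/√(LC) = 1/√(0.043·5.91e-06) = 1984 rad/s.
Step 2 — f₀ = ω₀/(2π) = 315.7 Hz.
Step 3 — Parallel Q: Q = R/(ω₀L) = 4970/(1984·0.043) = 58.27.
Step 4 — Bandwidth: Δω = ω₀/Q = 34.05 rad/s; BW = Δω/(2π) = 5.418 Hz.

(a) f₀ = 315.7 Hz  (b) Q = 58.27  (c) BW = 5.418 Hz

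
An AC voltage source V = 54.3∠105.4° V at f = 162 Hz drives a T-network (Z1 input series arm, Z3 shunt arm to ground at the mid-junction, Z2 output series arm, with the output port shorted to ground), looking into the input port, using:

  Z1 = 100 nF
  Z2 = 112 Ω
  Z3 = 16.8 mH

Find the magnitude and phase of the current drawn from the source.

Step 1 — Angular frequency: ω = 2π·f = 2π·162 = 1018 rad/s.
Step 2 — Component impedances:
  Z1: Z = 1/(jωC) = -j/(ω·C) = 0 - j9824 Ω
  Z2: Z = R = 112 Ω
  Z3: Z = jωL = j·1018·0.0168 = 0 + j17.1 Ω
Step 3 — With the output port shorted to ground, the output series arm Z2 runs from the junction to ground; the shunt arm Z3 also runs from the junction to ground. They appear in parallel: Z3 || Z2 = 2.551 + j16.71 Ω.
Step 4 — Series with input arm Z1: Z_in = Z1 + (Z3 || Z2) = 2.551 - j9808 Ω = 9808∠-90.0° Ω.
Step 5 — Source phasor: V = 54.3∠105.4° V = -14.42 + j52.35 V.
Step 6 — Ohm's law: I = V / Z_total = (-14.42 + j52.35) / (2.551 - j9808) = -0.005338 - j0.001469 A.
Step 7 — Convert to polar: |I| = 0.005536 A, ∠I = -164.6°.

I = 0.005536∠-164.6° A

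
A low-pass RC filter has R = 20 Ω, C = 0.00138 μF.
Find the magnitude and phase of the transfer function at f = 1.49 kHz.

Step 1 — Angular frequency: ω = 2π·1490 = 9362 rad/s.
Step 2 — Transfer function: H(jω) = 1/(1 + jωRC).
Step 3 — Denominator: 1 + jωRC = 1 + j·9362·20·1.38e-09 = 1 + j0.0002584.
Step 4 — H = 1 - j0.0002584.
Step 5 — Magnitude: |H| = 1 (-0.0 dB); phase: φ = -0.0°.

|H| = 1 (-0.0 dB), φ = -0.0°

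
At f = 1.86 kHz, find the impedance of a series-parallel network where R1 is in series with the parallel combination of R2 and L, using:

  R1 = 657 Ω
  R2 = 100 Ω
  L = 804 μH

Step 1 — Angular frequency: ω = 2π·f = 2π·1860 = 1.169e+04 rad/s.
Step 2 — Component impedances:
  R1: Z = R = 657 Ω
  R2: Z = R = 100 Ω
  L: Z = jωL = j·1.169e+04·0.000804 = 0 + j9.396 Ω
Step 3 — Parallel branch: R2 || L = 1/(1/R2 + 1/L) = 0.8751 + j9.314 Ω.
Step 4 — Series with R1: Z_total = R1 + (R2 || L) = 657.9 + j9.314 Ω = 657.9∠0.8° Ω.

Z = 657.9 + j9.314 Ω = 657.9∠0.8° Ω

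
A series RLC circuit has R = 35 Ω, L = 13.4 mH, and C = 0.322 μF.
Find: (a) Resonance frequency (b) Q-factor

Step 1 — Resonance condition Im(Z)=0 gives ω₀ = 1/√(LC).
Step 2 — ω₀ = 1/√(0.0134·3.22e-07) = 1.522e+04 rad/s.
Step 3 — f₀ = ω₀/(2π) = 2423 Hz.
Step 4 — Series Q: Q = ω₀L/R = 1.522e+04·0.0134/35 = 5.828.

(a) f₀ = 2423 Hz  (b) Q = 5.828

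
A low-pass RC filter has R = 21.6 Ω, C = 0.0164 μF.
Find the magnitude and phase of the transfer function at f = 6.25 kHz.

Step 1 — Angular frequency: ω = 2π·6250 = 3.927e+04 rad/s.
Step 2 — Transfer function: H(jω) = 1/(1 + jωRC).
Step 3 — Denominator: 1 + jωRC = 1 + j·3.927e+04·21.6·1.64e-08 = 1 + j0.01391.
Step 4 — H = 0.9998 - j0.01391.
Step 5 — Magnitude: |H| = 0.9999 (-0.0 dB); phase: φ = -0.8°.

|H| = 0.9999 (-0.0 dB), φ = -0.8°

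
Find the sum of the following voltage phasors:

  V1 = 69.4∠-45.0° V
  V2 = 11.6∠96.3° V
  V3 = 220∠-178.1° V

Step 1 — Convert each phasor to rectangular form:
  V1 = 69.4·(cos(-45.0°) + j·sin(-45.0°)) = 49.07 - j49.07 V
  V2 = 11.6·(cos(96.3°) + j·sin(96.3°)) = -1.273 + j11.53 V
  V3 = 220·(cos(-178.1°) + j·sin(-178.1°)) = -219.9 - j7.294 V
Step 2 — Sum components: V_total = -172.1 - j44.84 V.
Step 3 — Convert to polar: |V_total| = 177.8 V, ∠V_total = -165.4°.

V_total = 177.8∠-165.4° V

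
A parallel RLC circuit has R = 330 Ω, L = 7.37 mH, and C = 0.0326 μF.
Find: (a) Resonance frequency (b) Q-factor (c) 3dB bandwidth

Step 1 — Resonance: ω₀ = 1/√(LC) = 1/√(0.00737·3.26e-08) = 6.451e+04 rad/s.
Step 2 — f₀ = ω₀/(2π) = 1.027e+04 Hz.
Step 3 — Parallel Q: Q = R/(ω₀L) = 330/(6.451e+04·0.00737) = 0.694.
Step 4 — Bandwidth: Δω = ω₀/Q = 9.295e+04 rad/s; BW = Δω/(2π) = 1.479e+04 Hz.

(a) f₀ = 1.027e+04 Hz  (b) Q = 0.694  (c) BW = 1.479e+04 Hz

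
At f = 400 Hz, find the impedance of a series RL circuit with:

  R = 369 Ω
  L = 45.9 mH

Step 1 — Angular frequency: ω = 2π·f = 2π·400 = 2513 rad/s.
Step 2 — Component impedances:
  R: Z = R = 369 Ω
  L: Z = jωL = j·2513·0.0459 = 0 + j115.4 Ω
Step 3 — Series combination: Z_total = R + L = 369 + j115.4 Ω = 386.6∠17.4° Ω.

Z = 369 + j115.4 Ω = 386.6∠17.4° Ω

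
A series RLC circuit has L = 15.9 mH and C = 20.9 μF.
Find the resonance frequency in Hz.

Step 1 — Resonance condition Im(Z)=0 gives ω₀ = 1/√(LC).
Step 2 — ω₀ = 1/√(0.0159·2.09e-05) = 1735 rad/s.
Step 3 — f₀ = ω₀/(2π) = 276.1 Hz.

f₀ = 276.1 Hz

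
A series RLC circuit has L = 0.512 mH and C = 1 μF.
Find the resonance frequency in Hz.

Step 1 — Resonance condition Im(Z)=0 gives ω₀ = 1/√(LC).
Step 2 — ω₀ = 1/√(0.000512·1e-06) = 4.419e+04 rad/s.
Step 3 — f₀ = ω₀/(2π) = 7034 Hz.

f₀ = 7034 Hz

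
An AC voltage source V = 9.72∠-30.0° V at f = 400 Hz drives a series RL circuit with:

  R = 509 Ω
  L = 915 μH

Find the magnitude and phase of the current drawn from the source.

Step 1 — Angular frequency: ω = 2π·f = 2π·400 = 2513 rad/s.
Step 2 — Component impedances:
  R: Z = R = 509 Ω
  L: Z = jωL = j·2513·0.000915 = 0 + j2.3 Ω
Step 3 — Series combination: Z_total = R + L = 509 + j2.3 Ω = 509∠0.3° Ω.
Step 4 — Source phasor: V = 9.72∠-30.0° V = 8.418 - j4.86 V.
Step 5 — Ohm's law: I = V / Z_total = (8.418 - j4.86) / (509 + j2.3) = 0.01649 - j0.009623 A.
Step 6 — Convert to polar: |I| = 0.0191 A, ∠I = -30.3°.

I = 0.0191∠-30.3° A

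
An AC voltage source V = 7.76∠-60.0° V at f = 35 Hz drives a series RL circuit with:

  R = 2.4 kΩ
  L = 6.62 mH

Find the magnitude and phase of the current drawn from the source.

Step 1 — Angular frequency: ω = 2π·f = 2π·35 = 219.9 rad/s.
Step 2 — Component impedances:
  R: Z = R = 2400 Ω
  L: Z = jωL = j·219.9·0.00662 = 0 + j1.456 Ω
Step 3 — Series combination: Z_total = R + L = 2400 + j1.456 Ω = 2400∠0.0° Ω.
Step 4 — Source phasor: V = 7.76∠-60.0° V = 3.88 - j6.72 V.
Step 5 — Ohm's law: I = V / Z_total = (3.88 - j6.72) / (2400 + j1.456) = 0.001615 - j0.002801 A.
Step 6 — Convert to polar: |I| = 0.003233 A, ∠I = -60.0°.

I = 0.003233∠-60.0° A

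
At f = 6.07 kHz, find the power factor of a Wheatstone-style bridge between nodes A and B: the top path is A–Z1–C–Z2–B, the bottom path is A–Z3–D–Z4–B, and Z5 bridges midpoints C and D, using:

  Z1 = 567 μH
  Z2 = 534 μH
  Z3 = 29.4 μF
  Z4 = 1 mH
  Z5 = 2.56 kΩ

Step 1 — Angular frequency: ω = 2π·f = 2π·6070 = 3.814e+04 rad/s.
Step 2 — Component impedances:
  Z1: Z = jωL = j·3.814e+04·0.000567 = 0 + j21.62 Ω
  Z2: Z = jωL = j·3.814e+04·0.000534 = 0 + j20.37 Ω
  Z3: Z = 1/(jωC) = -j/(ω·C) = 0 - j0.8918 Ω
  Z4: Z = jωL = j·3.814e+04·0.001 = 0 + j38.14 Ω
  Z5: Z = R = 2560 Ω
Step 3 — Bridge requires nodal analysis (the Z5 bridge couples midpoints C and D, so the two paths cannot be reduced to a simple series/parallel combination). Setting node B to ground and injecting 1 A at node A, the 3-node admittance system at A, C, D solves to V_A = Z_AB = 0.0442 + j19.74 Ω = 19.74∠89.9° Ω.
Step 4 — Power factor: PF = cos(φ) = Re(Z)/|Z| = 0.0442/19.74 = 0.002239.
Step 5 — Type: Im(Z) = 19.74 ⇒ lagging (phase φ = 89.9°).

PF = 0.002239 (lagging, φ = 89.9°)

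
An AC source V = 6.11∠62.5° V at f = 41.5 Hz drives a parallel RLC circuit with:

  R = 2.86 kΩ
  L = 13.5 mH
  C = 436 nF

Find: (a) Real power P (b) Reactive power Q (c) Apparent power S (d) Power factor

Step 1 — Angular frequency: ω = 2π·f = 2π·41.5 = 260.8 rad/s.
Step 2 — Component impedances:
  R: Z = R = 2860 Ω
  L: Z = jωL = j·260.8·0.0135 = 0 + j3.52 Ω
  C: Z = 1/(jωC) = -j/(ω·C) = 0 - j8796 Ω
Step 3 — Parallel combination: 1/Z_total = 1/R + 1/L + 1/C; Z_total = 0.004336 + j3.522 Ω = 3.522∠89.9° Ω.
Step 4 — Source phasor: V = 6.11∠62.5° V = 2.821 + j5.42 V.
Step 5 — Current: I = V / Z = 1.54 - j0.7993 A = 1.735∠-27.4° A.
Step 6 — Complex power: S = V·I* = 0.01305 + j10.6 VA.
Step 7 — Real power: P = Re(S) = 0.01305 W.
Step 8 — Reactive power: Q = Im(S) = 10.6 VAR.
Step 9 — Apparent power: |S| = 10.6 VA.
Step 10 — Power factor: PF = P/|S| = 0.001231 (lagging).

(a) P = 0.01305 W  (b) Q = 10.6 VAR  (c) S = 10.6 VA  (d) PF = 0.001231 (lagging)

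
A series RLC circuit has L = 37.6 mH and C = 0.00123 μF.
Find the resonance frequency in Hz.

Step 1 — Resonance condition Im(Z)=0 gives ω₀ = 1/√(LC).
Step 2 — ω₀ = 1/√(0.0376·1.23e-09) = 1.47e+05 rad/s.
Step 3 — f₀ = ω₀/(2π) = 2.34e+04 Hz.

f₀ = 2.34e+04 Hz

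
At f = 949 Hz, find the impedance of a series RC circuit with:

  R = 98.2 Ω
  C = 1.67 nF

Step 1 — Angular frequency: ω = 2π·f = 2π·949 = 5963 rad/s.
Step 2 — Component impedances:
  R: Z = R = 98.2 Ω
  C: Z = 1/(jωC) = -j/(ω·C) = 0 - j1.004e+05 Ω
Step 3 — Series combination: Z_total = R + C = 98.2 - j1.004e+05 Ω = 1.004e+05∠-89.9° Ω.

Z = 98.2 - j1.004e+05 Ω = 1.004e+05∠-89.9° Ω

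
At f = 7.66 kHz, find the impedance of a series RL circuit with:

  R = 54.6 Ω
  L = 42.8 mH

Step 1 — Angular frequency: ω = 2π·f = 2π·7660 = 4.813e+04 rad/s.
Step 2 — Component impedances:
  R: Z = R = 54.6 Ω
  L: Z = jωL = j·4.813e+04·0.0428 = 0 + j2060 Ω
Step 3 — Series combination: Z_total = R + L = 54.6 + j2060 Ω = 2061∠88.5° Ω.

Z = 54.6 + j2060 Ω = 2061∠88.5° Ω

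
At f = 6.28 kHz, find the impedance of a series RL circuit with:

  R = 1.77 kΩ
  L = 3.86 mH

Step 1 — Angular frequency: ω = 2π·f = 2π·6280 = 3.946e+04 rad/s.
Step 2 — Component impedances:
  R: Z = R = 1770 Ω
  L: Z = jωL = j·3.946e+04·0.00386 = 0 + j152.3 Ω
Step 3 — Series combination: Z_total = R + L = 1770 + j152.3 Ω = 1777∠4.9° Ω.

Z = 1770 + j152.3 Ω = 1777∠4.9° Ω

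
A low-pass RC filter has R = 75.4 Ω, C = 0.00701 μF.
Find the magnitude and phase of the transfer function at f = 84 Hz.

Step 1 — Angular frequency: ω = 2π·84 = 527.8 rad/s.
Step 2 — Transfer function: H(jω) = 1/(1 + jωRC).
Step 3 — Denominator: 1 + jωRC = 1 + j·527.8·75.4·7.01e-09 = 1 + j0.000279.
Step 4 — H = 1 - j0.000279.
Step 5 — Magnitude: |H| = 1 (-0.0 dB); phase: φ = -0.0°.

|H| = 1 (-0.0 dB), φ = -0.0°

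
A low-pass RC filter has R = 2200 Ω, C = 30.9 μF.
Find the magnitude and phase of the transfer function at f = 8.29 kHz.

Step 1 — Angular frequency: ω = 2π·8290 = 5.209e+04 rad/s.
Step 2 — Transfer function: H(jω) = 1/(1 + jωRC).
Step 3 — Denominator: 1 + jωRC = 1 + j·5.209e+04·2200·3.09e-05 = 1 + j3541.
Step 4 — H = 7.976e-08 - j0.0002824.
Step 5 — Magnitude: |H| = 0.0002824 (-71.0 dB); phase: φ = -90.0°.

|H| = 0.0002824 (-71.0 dB), φ = -90.0°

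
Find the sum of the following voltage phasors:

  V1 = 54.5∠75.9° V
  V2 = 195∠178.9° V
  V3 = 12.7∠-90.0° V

Step 1 — Convert each phasor to rectangular form:
  V1 = 54.5·(cos(75.9°) + j·sin(75.9°)) = 13.28 + j52.86 V
  V2 = 195·(cos(178.9°) + j·sin(178.9°)) = -195 + j3.744 V
  V3 = 12.7·(cos(-90.0°) + j·sin(-90.0°)) = 0 - j12.7 V
Step 2 — Sum components: V_total = -181.7 + j43.9 V.
Step 3 — Convert to polar: |V_total| = 186.9 V, ∠V_total = 166.4°.

V_total = 186.9∠166.4° V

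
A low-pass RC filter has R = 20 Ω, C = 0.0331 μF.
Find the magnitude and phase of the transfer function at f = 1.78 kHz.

Step 1 — Angular frequency: ω = 2π·1780 = 1.118e+04 rad/s.
Step 2 — Transfer function: H(jω) = 1/(1 + jωRC).
Step 3 — Denominator: 1 + jωRC = 1 + j·1.118e+04·20·3.31e-08 = 1 + j0.007404.
Step 4 — H = 0.9999 - j0.007403.
Step 5 — Magnitude: |H| = 1 (-0.0 dB); phase: φ = -0.4°.

|H| = 1 (-0.0 dB), φ = -0.4°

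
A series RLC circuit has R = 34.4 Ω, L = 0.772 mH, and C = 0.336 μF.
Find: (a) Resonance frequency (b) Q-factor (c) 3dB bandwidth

Step 1 — Resonance condition Im(Z)=0 gives ω₀ = 1/√(LC).
Step 2 — ω₀ = 1/√(0.000772·3.36e-07) = 6.209e+04 rad/s.
Step 3 — f₀ = ω₀/(2π) = 9882 Hz.
Step 4 — Series Q: Q = ω₀L/R = 6.209e+04·0.000772/34.4 = 1.393.
Step 5 — 3dB bandwidth: Δω = ω₀/Q = 4.456e+04 rad/s; BW = Δω/(2π) = 7092 Hz.

(a) f₀ = 9882 Hz  (b) Q = 1.393  (c) BW = 7092 Hz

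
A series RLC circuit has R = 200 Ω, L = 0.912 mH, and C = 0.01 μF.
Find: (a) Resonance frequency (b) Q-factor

Step 1 — Resonance condition Im(Z)=0 gives ω₀ = 1/√(LC).
Step 2 — ω₀ = 1/√(0.000912·1e-08) = 3.311e+05 rad/s.
Step 3 — f₀ = ω₀/(2π) = 5.27e+04 Hz.
Step 4 — Series Q: Q = ω₀L/R = 3.311e+05·0.000912/200 = 1.51.

(a) f₀ = 5.27e+04 Hz  (b) Q = 1.51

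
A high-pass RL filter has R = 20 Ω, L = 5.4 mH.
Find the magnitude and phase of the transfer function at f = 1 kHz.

Step 1 — Angular frequency: ω = 2π·1000 = 6283 rad/s.
Step 2 — Transfer function: H(jω) = jωL/(R + jωL).
Step 3 — Numerator jωL = j·33.93; denominator R + jωL = 20 + j33.93.
Step 4 — H = 0.7421 + j0.4375.
Step 5 — Magnitude: |H| = 0.8615 (-1.3 dB); phase: φ = 30.5°.

|H| = 0.8615 (-1.3 dB), φ = 30.5°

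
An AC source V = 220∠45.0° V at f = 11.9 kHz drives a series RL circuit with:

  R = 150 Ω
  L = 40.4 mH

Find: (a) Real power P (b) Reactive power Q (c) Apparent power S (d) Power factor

Step 1 — Angular frequency: ω = 2π·f = 2π·1.19e+04 = 7.477e+04 rad/s.
Step 2 — Component impedances:
  R: Z = R = 150 Ω
  L: Z = jωL = j·7.477e+04·0.0404 = 0 + j3021 Ω
Step 3 — Series combination: Z_total = R + L = 150 + j3021 Ω = 3024∠87.2° Ω.
Step 4 — Source phasor: V = 220∠45.0° V = 155.6 + j155.6 V.
Step 5 — Current: I = V / Z = 0.05392 - j0.04882 A = 0.07274∠-42.2° A.
Step 6 — Complex power: S = V·I* = 0.7937 + j15.98 VA.
Step 7 — Real power: P = Re(S) = 0.7937 W.
Step 8 — Reactive power: Q = Im(S) = 15.98 VAR.
Step 9 — Apparent power: |S| = 16 VA.
Step 10 — Power factor: PF = P/|S| = 0.0496 (lagging).

(a) P = 0.7937 W  (b) Q = 15.98 VAR  (c) S = 16 VA  (d) PF = 0.0496 (lagging)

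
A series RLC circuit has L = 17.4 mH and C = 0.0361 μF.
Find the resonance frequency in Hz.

Step 1 — Resonance condition Im(Z)=0 gives ω₀ = 1/√(LC).
Step 2 — ω₀ = 1/√(0.0174·3.61e-08) = 3.99e+04 rad/s.
Step 3 — f₀ = ω₀/(2π) = 6350 Hz.

f₀ = 6350 Hz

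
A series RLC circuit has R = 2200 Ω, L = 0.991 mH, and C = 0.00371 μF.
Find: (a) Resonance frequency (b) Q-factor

Step 1 — Resonance condition Im(Z)=0 gives ω₀ = 1/√(LC).
Step 2 — ω₀ = 1/√(0.000991·3.71e-09) = 5.215e+05 rad/s.
Step 3 — f₀ = ω₀/(2π) = 8.3e+04 Hz.
Step 4 — Series Q: Q = ω₀L/R = 5.215e+05·0.000991/2200 = 0.2349.

(a) f₀ = 8.3e+04 Hz  (b) Q = 0.2349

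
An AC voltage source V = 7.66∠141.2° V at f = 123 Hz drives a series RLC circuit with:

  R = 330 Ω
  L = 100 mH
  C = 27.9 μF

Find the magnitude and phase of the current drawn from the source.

Step 1 — Angular frequency: ω = 2π·f = 2π·123 = 772.8 rad/s.
Step 2 — Component impedances:
  R: Z = R = 330 Ω
  L: Z = jωL = j·772.8·0.1 = 0 + j77.28 Ω
  C: Z = 1/(jωC) = -j/(ω·C) = 0 - j46.38 Ω
Step 3 — Series combination: Z_total = R + L + C = 330 + j30.91 Ω = 331.4∠5.4° Ω.
Step 4 — Source phasor: V = 7.66∠141.2° V = -5.97 + j4.8 V.
Step 5 — Ohm's law: I = V / Z_total = (-5.97 + j4.8) / (330 + j30.91) = -0.01658 + j0.0161 A.
Step 6 — Convert to polar: |I| = 0.02311 A, ∠I = 135.8°.

I = 0.02311∠135.8° A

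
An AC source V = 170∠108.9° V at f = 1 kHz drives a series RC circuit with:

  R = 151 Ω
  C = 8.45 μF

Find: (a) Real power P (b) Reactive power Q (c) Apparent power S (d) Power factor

Step 1 — Angular frequency: ω = 2π·f = 2π·1000 = 6283 rad/s.
Step 2 — Component impedances:
  R: Z = R = 151 Ω
  C: Z = 1/(jωC) = -j/(ω·C) = 0 - j18.83 Ω
Step 3 — Series combination: Z_total = R + C = 151 - j18.83 Ω = 152.2∠-7.1° Ω.
Step 4 — Source phasor: V = 170∠108.9° V = -55.07 + j160.8 V.
Step 5 — Current: I = V / Z = -0.4899 + j1.004 A = 1.117∠116.0° A.
Step 6 — Complex power: S = V·I* = 188.5 - j23.51 VA.
Step 7 — Real power: P = Re(S) = 188.5 W.
Step 8 — Reactive power: Q = Im(S) = -23.51 VAR.
Step 9 — Apparent power: |S| = 189.9 VA.
Step 10 — Power factor: PF = P/|S| = 0.9923 (leading).

(a) P = 188.5 W  (b) Q = -23.51 VAR  (c) S = 189.9 VA  (d) PF = 0.9923 (leading)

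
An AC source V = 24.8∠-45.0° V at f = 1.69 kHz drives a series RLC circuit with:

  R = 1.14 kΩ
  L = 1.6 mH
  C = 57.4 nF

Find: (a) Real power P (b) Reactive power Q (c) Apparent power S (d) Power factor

Step 1 — Angular frequency: ω = 2π·f = 2π·1690 = 1.062e+04 rad/s.
Step 2 — Component impedances:
  R: Z = R = 1140 Ω
  L: Z = jωL = j·1.062e+04·0.0016 = 0 + j16.99 Ω
  C: Z = 1/(jωC) = -j/(ω·C) = 0 - j1641 Ω
Step 3 — Series combination: Z_total = R + L + C = 1140 - j1624 Ω = 1984∠-54.9° Ω.
Step 4 — Source phasor: V = 24.8∠-45.0° V = 17.54 - j17.54 V.
Step 5 — Current: I = V / Z = 0.01231 + j0.002155 A = 0.0125∠9.9° A.
Step 6 — Complex power: S = V·I* = 0.1781 - j0.2537 VA.
Step 7 — Real power: P = Re(S) = 0.1781 W.
Step 8 — Reactive power: Q = Im(S) = -0.2537 VAR.
Step 9 — Apparent power: |S| = 0.31 VA.
Step 10 — Power factor: PF = P/|S| = 0.5746 (leading).

(a) P = 0.1781 W  (b) Q = -0.2537 VAR  (c) S = 0.31 VA  (d) PF = 0.5746 (leading)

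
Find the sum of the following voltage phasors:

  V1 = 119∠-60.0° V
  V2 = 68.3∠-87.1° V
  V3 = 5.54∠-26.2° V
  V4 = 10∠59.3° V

Step 1 — Convert each phasor to rectangular form:
  V1 = 119·(cos(-60.0°) + j·sin(-60.0°)) = 59.5 - j103.1 V
  V2 = 68.3·(cos(-87.1°) + j·sin(-87.1°)) = 3.455 - j68.21 V
  V3 = 5.54·(cos(-26.2°) + j·sin(-26.2°)) = 4.971 - j2.446 V
  V4 = 10·(cos(59.3°) + j·sin(59.3°)) = 5.105 + j8.599 V
Step 2 — Sum components: V_total = 73.03 - j165.1 V.
Step 3 — Convert to polar: |V_total| = 180.5 V, ∠V_total = -66.1°.

V_total = 180.5∠-66.1° V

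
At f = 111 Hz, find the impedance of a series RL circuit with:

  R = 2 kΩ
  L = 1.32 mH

Step 1 — Angular frequency: ω = 2π·f = 2π·111 = 697.4 rad/s.
Step 2 — Component impedances:
  R: Z = R = 2000 Ω
  L: Z = jωL = j·697.4·0.00132 = 0 + j0.9206 Ω
Step 3 — Series combination: Z_total = R + L = 2000 + j0.9206 Ω = 2000∠0.0° Ω.

Z = 2000 + j0.9206 Ω = 2000∠0.0° Ω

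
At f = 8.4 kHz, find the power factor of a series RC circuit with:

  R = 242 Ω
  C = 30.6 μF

Step 1 — Angular frequency: ω = 2π·f = 2π·8400 = 5.278e+04 rad/s.
Step 2 — Component impedances:
  R: Z = R = 242 Ω
  C: Z = 1/(jωC) = -j/(ω·C) = 0 - j0.6192 Ω
Step 3 — Series combination: Z_total = R + C = 242 - j0.6192 Ω = 242∠-0.1° Ω.
Step 4 — Power factor: PF = cos(φ) = Re(Z)/|Z| = 242/242 = 1.
Step 5 — Type: Im(Z) = -0.6192 ⇒ leading (phase φ = -0.1°).

PF = 1 (leading, φ = -0.1°)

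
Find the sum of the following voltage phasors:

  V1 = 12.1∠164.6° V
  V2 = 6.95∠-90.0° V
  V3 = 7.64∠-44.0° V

Step 1 — Convert each phasor to rectangular form:
  V1 = 12.1·(cos(164.6°) + j·sin(164.6°)) = -11.67 + j3.213 V
  V2 = 6.95·(cos(-90.0°) + j·sin(-90.0°)) = 0 - j6.95 V
  V3 = 7.64·(cos(-44.0°) + j·sin(-44.0°)) = 5.496 - j5.307 V
Step 2 — Sum components: V_total = -6.17 - j9.044 V.
Step 3 — Convert to polar: |V_total| = 10.95 V, ∠V_total = -124.3°.

V_total = 10.95∠-124.3° V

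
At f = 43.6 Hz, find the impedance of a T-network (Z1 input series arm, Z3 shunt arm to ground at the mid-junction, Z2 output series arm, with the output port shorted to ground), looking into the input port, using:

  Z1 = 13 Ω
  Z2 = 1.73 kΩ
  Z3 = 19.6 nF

Step 1 — Angular frequency: ω = 2π·f = 2π·43.6 = 273.9 rad/s.
Step 2 — Component impedances:
  Z1: Z = R = 13 Ω
  Z2: Z = R = 1730 Ω
  Z3: Z = 1/(jωC) = -j/(ω·C) = 0 - j1.862e+05 Ω
Step 3 — With the output port shorted to ground, the output series arm Z2 runs from the junction to ground; the shunt arm Z3 also runs from the junction to ground. They appear in parallel: Z3 || Z2 = 1730 - j16.07 Ω.
Step 4 — Series with input arm Z1: Z_in = Z1 + (Z3 || Z2) = 1743 - j16.07 Ω = 1743∠-0.5° Ω.

Z = 1743 - j16.07 Ω = 1743∠-0.5° Ω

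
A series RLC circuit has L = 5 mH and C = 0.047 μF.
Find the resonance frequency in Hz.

Step 1 — Resonance condition Im(Z)=0 gives ω₀ = 1/√(LC).
Step 2 — ω₀ = 1/√(0.005·4.7e-08) = 6.523e+04 rad/s.
Step 3 — f₀ = ω₀/(2π) = 1.038e+04 Hz.

f₀ = 1.038e+04 Hz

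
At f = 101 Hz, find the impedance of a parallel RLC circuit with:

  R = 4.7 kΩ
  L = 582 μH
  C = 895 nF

Step 1 — Angular frequency: ω = 2π·f = 2π·101 = 634.6 rad/s.
Step 2 — Component impedances:
  R: Z = R = 4700 Ω
  L: Z = jωL = j·634.6·0.000582 = 0 + j0.3693 Ω
  C: Z = 1/(jωC) = -j/(ω·C) = 0 - j1761 Ω
Step 3 — Parallel combination: 1/Z_total = 1/R + 1/L + 1/C; Z_total = 2.904e-05 + j0.3694 Ω = 0.3694∠90.0° Ω.

Z = 2.904e-05 + j0.3694 Ω = 0.3694∠90.0° Ω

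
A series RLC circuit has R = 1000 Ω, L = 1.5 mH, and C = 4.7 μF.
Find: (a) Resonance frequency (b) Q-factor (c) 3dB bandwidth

Step 1 — Resonance: ω₀ = 1/√(LC) = 1/√(0.0015·4.7e-06) = 1.191e+04 rad/s.
Step 2 — f₀ = ω₀/(2π) = 1896 Hz.
Step 3 — Series Q: Q = ω₀L/R = 1.191e+04·0.0015/1000 = 0.01786.
Step 4 — Bandwidth: Δω = ω₀/Q = 6.667e+05 rad/s; BW = Δω/(2π) = 1.061e+05 Hz.

(a) f₀ = 1896 Hz  (b) Q = 0.01786  (c) BW = 1.061e+05 Hz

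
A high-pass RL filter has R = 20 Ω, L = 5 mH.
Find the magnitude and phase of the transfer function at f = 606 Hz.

Step 1 — Angular frequency: ω = 2π·606 = 3808 rad/s.
Step 2 — Transfer function: H(jω) = jωL/(R + jωL).
Step 3 — Numerator jωL = j·19.04; denominator R + jωL = 20 + j19.04.
Step 4 — H = 0.4754 + j0.4994.
Step 5 — Magnitude: |H| = 0.6895 (-3.2 dB); phase: φ = 46.4°.

|H| = 0.6895 (-3.2 dB), φ = 46.4°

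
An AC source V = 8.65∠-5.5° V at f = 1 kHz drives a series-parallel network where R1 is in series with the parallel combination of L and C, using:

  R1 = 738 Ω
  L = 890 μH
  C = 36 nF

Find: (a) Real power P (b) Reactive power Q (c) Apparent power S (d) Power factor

Step 1 — Angular frequency: ω = 2π·f = 2π·1000 = 6283 rad/s.
Step 2 — Component impedances:
  R1: Z = R = 738 Ω
  L: Z = jωL = j·6283·0.00089 = 0 + j5.592 Ω
  C: Z = 1/(jωC) = -j/(ω·C) = 0 - j4421 Ω
Step 3 — Parallel branch: L || C = 1/(1/L + 1/C) = 0 + j5.599 Ω.
Step 4 — Series with R1: Z_total = R1 + (L || C) = 738 + j5.599 Ω = 738∠0.4° Ω.
Step 5 — Source phasor: V = 8.65∠-5.5° V = 8.61 - j0.8291 V.
Step 6 — Current: I = V / Z = 0.01166 - j0.001212 A = 0.01172∠-5.9° A.
Step 7 — Complex power: S = V·I* = 0.1014 + j0.0007692 VA.
Step 8 — Real power: P = Re(S) = 0.1014 W.
Step 9 — Reactive power: Q = Im(S) = 0.0007692 VAR.
Step 10 — Apparent power: |S| = 0.1014 VA.
Step 11 — Power factor: PF = P/|S| = 1 (lagging).

(a) P = 0.1014 W  (b) Q = 0.0007692 VAR  (c) S = 0.1014 VA  (d) PF = 1 (lagging)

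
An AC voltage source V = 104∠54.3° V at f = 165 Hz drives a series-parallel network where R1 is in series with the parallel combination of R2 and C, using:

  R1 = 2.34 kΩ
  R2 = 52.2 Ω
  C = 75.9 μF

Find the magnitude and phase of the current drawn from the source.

Step 1 — Angular frequency: ω = 2π·f = 2π·165 = 1037 rad/s.
Step 2 — Component impedances:
  R1: Z = R = 2340 Ω
  R2: Z = R = 52.2 Ω
  C: Z = 1/(jωC) = -j/(ω·C) = 0 - j12.71 Ω
Step 3 — Parallel branch: R2 || C = 1/(1/R2 + 1/C) = 2.921 - j12 Ω.
Step 4 — Series with R1: Z_total = R1 + (R2 || C) = 2343 - j12 Ω = 2343∠-0.3° Ω.
Step 5 — Source phasor: V = 104∠54.3° V = 60.69 + j84.46 V.
Step 6 — Ohm's law: I = V / Z_total = (60.69 + j84.46) / (2343 - j12) = 0.02572 + j0.03618 A.
Step 7 — Convert to polar: |I| = 0.04439 A, ∠I = 54.6°.

I = 0.04439∠54.6° A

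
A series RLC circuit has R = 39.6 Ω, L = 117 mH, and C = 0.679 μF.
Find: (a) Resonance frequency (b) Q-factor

Step 1 — Resonance condition Im(Z)=0 gives ω₀ = 1/√(LC).
Step 2 — ω₀ = 1/√(0.117·6.79e-07) = 3548 rad/s.
Step 3 — f₀ = ω₀/(2π) = 564.7 Hz.
Step 4 — Series Q: Q = ω₀L/R = 3548·0.117/39.6 = 10.48.

(a) f₀ = 564.7 Hz  (b) Q = 10.48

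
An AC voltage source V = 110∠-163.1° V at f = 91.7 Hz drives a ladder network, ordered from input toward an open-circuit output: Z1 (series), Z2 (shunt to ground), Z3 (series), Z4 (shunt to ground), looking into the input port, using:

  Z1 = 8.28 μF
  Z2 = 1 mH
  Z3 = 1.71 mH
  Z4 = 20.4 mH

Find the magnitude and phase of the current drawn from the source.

Step 1 — Angular frequency: ω = 2π·f = 2π·91.7 = 576.2 rad/s.
Step 2 — Component impedances:
  Z1: Z = 1/(jωC) = -j/(ω·C) = 0 - j209.6 Ω
  Z2: Z = jωL = j·576.2·0.001 = 0 + j0.5762 Ω
  Z3: Z = jωL = j·576.2·0.00171 = 0 + j0.9852 Ω
  Z4: Z = jωL = j·576.2·0.0204 = 0 + j11.75 Ω
Step 3 — Ladder network (open output): work backward from the far end, alternating series and parallel combinations. Z_in = 0 - j209.1 Ω = 209.1∠-90.0° Ω.
Step 4 — Source phasor: V = 110∠-163.1° V = -105.2 - j31.98 V.
Step 5 — Ohm's law: I = V / Z_total = (-105.2 - j31.98) / (0 - j209.1) = 0.153 - j0.5034 A.
Step 6 — Convert to polar: |I| = 0.5262 A, ∠I = -73.1°.

I = 0.5262∠-73.1° A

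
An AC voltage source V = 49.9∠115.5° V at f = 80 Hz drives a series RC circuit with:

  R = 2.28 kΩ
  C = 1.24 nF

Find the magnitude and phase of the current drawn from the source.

Step 1 — Angular frequency: ω = 2π·f = 2π·80 = 502.7 rad/s.
Step 2 — Component impedances:
  R: Z = R = 2280 Ω
  C: Z = 1/(jωC) = -j/(ω·C) = 0 - j1.604e+06 Ω
Step 3 — Series combination: Z_total = R + C = 2280 - j1.604e+06 Ω = 1.604e+06∠-89.9° Ω.
Step 4 — Source phasor: V = 49.9∠115.5° V = -21.48 + j45.04 V.
Step 5 — Ohm's law: I = V / Z_total = (-21.48 + j45.04) / (2280 - j1.604e+06) = -2.809e-05 - j1.335e-05 A.
Step 6 — Convert to polar: |I| = 3.11e-05 A, ∠I = -154.6°.

I = 3.11e-05∠-154.6° A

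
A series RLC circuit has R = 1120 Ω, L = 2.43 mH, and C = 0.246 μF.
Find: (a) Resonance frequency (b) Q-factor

Step 1 — Resonance condition Im(Z)=0 gives ω₀ = 1/√(LC).
Step 2 — ω₀ = 1/√(0.00243·2.46e-07) = 4.09e+04 rad/s.
Step 3 — f₀ = ω₀/(2π) = 6510 Hz.
Step 4 — Series Q: Q = ω₀L/R = 4.09e+04·0.00243/1120 = 0.08874.

(a) f₀ = 6510 Hz  (b) Q = 0.08874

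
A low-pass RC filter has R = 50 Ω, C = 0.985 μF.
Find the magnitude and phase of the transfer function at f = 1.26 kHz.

Step 1 — Angular frequency: ω = 2π·1260 = 7917 rad/s.
Step 2 — Transfer function: H(jω) = 1/(1 + jωRC).
Step 3 — Denominator: 1 + jωRC = 1 + j·7917·50·9.85e-07 = 1 + j0.3899.
Step 4 — H = 0.868 - j0.3385.
Step 5 — Magnitude: |H| = 0.9317 (-0.6 dB); phase: φ = -21.3°.

|H| = 0.9317 (-0.6 dB), φ = -21.3°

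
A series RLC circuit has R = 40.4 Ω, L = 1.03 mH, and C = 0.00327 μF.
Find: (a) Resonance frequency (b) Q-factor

Step 1 — Resonance condition Im(Z)=0 gives ω₀ = 1/√(LC).
Step 2 — ω₀ = 1/√(0.00103·3.27e-09) = 5.449e+05 rad/s.
Step 3 — f₀ = ω₀/(2π) = 8.672e+04 Hz.
Step 4 — Series Q: Q = ω₀L/R = 5.449e+05·0.00103/40.4 = 13.89.

(a) f₀ = 8.672e+04 Hz  (b) Q = 13.89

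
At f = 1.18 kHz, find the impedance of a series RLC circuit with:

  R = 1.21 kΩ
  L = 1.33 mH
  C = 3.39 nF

Step 1 — Angular frequency: ω = 2π·f = 2π·1180 = 7414 rad/s.
Step 2 — Component impedances:
  R: Z = R = 1210 Ω
  L: Z = jωL = j·7414·0.00133 = 0 + j9.861 Ω
  C: Z = 1/(jωC) = -j/(ω·C) = 0 - j3.979e+04 Ω
Step 3 — Series combination: Z_total = R + L + C = 1210 - j3.978e+04 Ω = 3.98e+04∠-88.3° Ω.

Z = 1210 - j3.978e+04 Ω = 3.98e+04∠-88.3° Ω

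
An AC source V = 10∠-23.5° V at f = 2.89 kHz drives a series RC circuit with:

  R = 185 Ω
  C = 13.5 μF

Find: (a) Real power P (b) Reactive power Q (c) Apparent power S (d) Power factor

Step 1 — Angular frequency: ω = 2π·f = 2π·2890 = 1.816e+04 rad/s.
Step 2 — Component impedances:
  R: Z = R = 185 Ω
  C: Z = 1/(jωC) = -j/(ω·C) = 0 - j4.079 Ω
Step 3 — Series combination: Z_total = R + C = 185 - j4.079 Ω = 185∠-1.3° Ω.
Step 4 — Source phasor: V = 10∠-23.5° V = 9.171 - j3.987 V.
Step 5 — Current: I = V / Z = 0.05002 - j0.02045 A = 0.05404∠-22.2° A.
Step 6 — Complex power: S = V·I* = 0.5403 - j0.01191 VA.
Step 7 — Real power: P = Re(S) = 0.5403 W.
Step 8 — Reactive power: Q = Im(S) = -0.01191 VAR.
Step 9 — Apparent power: |S| = 0.5404 VA.
Step 10 — Power factor: PF = P/|S| = 0.9998 (leading).

(a) P = 0.5403 W  (b) Q = -0.01191 VAR  (c) S = 0.5404 VA  (d) PF = 0.9998 (leading)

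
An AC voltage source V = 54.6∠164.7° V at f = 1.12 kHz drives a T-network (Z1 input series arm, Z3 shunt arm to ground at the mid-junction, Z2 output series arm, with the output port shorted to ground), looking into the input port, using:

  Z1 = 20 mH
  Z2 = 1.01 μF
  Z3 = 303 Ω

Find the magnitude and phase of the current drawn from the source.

Step 1 — Angular frequency: ω = 2π·f = 2π·1120 = 7037 rad/s.
Step 2 — Component impedances:
  Z1: Z = jωL = j·7037·0.02 = 0 + j140.7 Ω
  Z2: Z = 1/(jωC) = -j/(ω·C) = 0 - j140.7 Ω
  Z3: Z = R = 303 Ω
Step 3 — With the output port shorted to ground, the output series arm Z2 runs from the junction to ground; the shunt arm Z3 also runs from the junction to ground. They appear in parallel: Z3 || Z2 = 53.74 - j115.7 Ω.
Step 4 — Series with input arm Z1: Z_in = Z1 + (Z3 || Z2) = 53.74 + j25 Ω = 59.27∠24.9° Ω.
Step 5 — Source phasor: V = 54.6∠164.7° V = -52.66 + j14.41 V.
Step 6 — Ohm's law: I = V / Z_total = (-52.66 + j14.41) / (53.74 + j25) = -0.703 + j0.5952 A.
Step 7 — Convert to polar: |I| = 0.9211 A, ∠I = 139.8°.

I = 0.9211∠139.8° A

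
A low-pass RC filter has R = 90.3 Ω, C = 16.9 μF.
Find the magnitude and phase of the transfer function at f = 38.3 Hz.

Step 1 — Angular frequency: ω = 2π·38.3 = 240.6 rad/s.
Step 2 — Transfer function: H(jω) = 1/(1 + jωRC).
Step 3 — Denominator: 1 + jωRC = 1 + j·240.6·90.3·1.69e-05 = 1 + j0.3672.
Step 4 — H = 0.8812 - j0.3236.
Step 5 — Magnitude: |H| = 0.9387 (-0.5 dB); phase: φ = -20.2°.

|H| = 0.9387 (-0.5 dB), φ = -20.2°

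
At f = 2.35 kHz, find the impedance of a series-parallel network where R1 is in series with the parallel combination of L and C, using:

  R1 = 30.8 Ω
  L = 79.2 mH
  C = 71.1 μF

Step 1 — Angular frequency: ω = 2π·f = 2π·2350 = 1.477e+04 rad/s.
Step 2 — Component impedances:
  R1: Z = R = 30.8 Ω
  L: Z = jωL = j·1.477e+04·0.0792 = 0 + j1169 Ω
  C: Z = 1/(jωC) = -j/(ω·C) = 0 - j0.9525 Ω
Step 3 — Parallel branch: L || C = 1/(1/L + 1/C) = 0 - j0.9533 Ω.
Step 4 — Series with R1: Z_total = R1 + (L || C) = 30.8 - j0.9533 Ω = 30.81∠-1.8° Ω.

Z = 30.8 - j0.9533 Ω = 30.81∠-1.8° Ω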